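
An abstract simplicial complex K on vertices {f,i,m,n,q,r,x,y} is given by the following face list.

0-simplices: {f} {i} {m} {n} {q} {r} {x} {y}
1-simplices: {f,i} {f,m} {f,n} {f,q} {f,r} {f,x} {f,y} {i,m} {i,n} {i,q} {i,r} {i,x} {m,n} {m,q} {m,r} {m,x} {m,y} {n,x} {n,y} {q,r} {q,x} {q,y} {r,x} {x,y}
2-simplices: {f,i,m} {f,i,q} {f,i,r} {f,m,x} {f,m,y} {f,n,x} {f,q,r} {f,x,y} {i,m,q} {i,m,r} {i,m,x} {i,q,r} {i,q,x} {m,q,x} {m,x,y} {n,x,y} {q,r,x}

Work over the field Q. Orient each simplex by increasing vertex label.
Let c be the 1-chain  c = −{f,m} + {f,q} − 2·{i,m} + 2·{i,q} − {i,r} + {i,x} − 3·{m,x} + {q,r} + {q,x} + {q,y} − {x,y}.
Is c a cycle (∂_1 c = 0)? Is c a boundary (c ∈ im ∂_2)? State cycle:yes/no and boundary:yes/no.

cycle:yes boundary:no

n_0=8 n_1=24 n_2=17  [Q]
∂1: piv[fi,fm,fn,fq,fr,fx,fy] rk=7  ker:im,in,iq,ir,ix,mn,mq,mr,mx,my,nx,ny,qr,qx,qy,rx,xy
∂2: piv[fim,fiq,fir,fmx,fmy,fnx,fqr,fxy,imq,imr,imx,iqx,nxy,qrx] rk=14  ker:iqr,mqx,mxy
∂1c = 0
c vs im∂2: residual ≠ 0 ⇒ not boundary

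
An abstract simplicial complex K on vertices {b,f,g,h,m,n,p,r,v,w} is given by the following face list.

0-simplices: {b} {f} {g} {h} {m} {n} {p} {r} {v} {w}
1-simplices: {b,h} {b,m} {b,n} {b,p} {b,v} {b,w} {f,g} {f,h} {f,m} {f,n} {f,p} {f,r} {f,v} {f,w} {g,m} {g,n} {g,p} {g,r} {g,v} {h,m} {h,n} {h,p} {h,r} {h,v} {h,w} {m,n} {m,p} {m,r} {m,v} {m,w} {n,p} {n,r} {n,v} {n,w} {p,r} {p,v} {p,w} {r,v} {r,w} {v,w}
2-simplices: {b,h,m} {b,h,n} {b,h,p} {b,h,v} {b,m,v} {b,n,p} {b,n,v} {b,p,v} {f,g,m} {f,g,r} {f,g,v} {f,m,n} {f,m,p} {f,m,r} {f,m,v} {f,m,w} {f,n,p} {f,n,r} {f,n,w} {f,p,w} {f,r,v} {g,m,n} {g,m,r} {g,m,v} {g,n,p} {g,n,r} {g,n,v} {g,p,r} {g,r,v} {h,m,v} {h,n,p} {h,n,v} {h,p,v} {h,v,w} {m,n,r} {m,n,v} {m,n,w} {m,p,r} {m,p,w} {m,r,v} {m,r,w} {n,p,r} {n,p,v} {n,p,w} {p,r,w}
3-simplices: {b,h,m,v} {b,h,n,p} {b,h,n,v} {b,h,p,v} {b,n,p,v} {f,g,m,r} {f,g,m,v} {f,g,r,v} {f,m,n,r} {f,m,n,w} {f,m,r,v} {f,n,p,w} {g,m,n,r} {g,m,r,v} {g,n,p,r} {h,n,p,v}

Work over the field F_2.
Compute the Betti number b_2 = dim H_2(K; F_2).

b_2=4

n_0=10 n_1=40 n_2=45 n_3=16  [Z2]
∂1: piv[bh,bm,bn,bp,bv,bw,fg,fh,fr] rk=9  ker:fm,fn,fp,fv,fw,gm,gn,gp,gr,gv,hm,hn,hp,hr,hv,hw,mn,mp,mr,mv,mw,np,nr,nv,nw,pr,pv,pw,rv,rw,vw
∂2: piv[bhm,bhn,bhp,bhv,bmv,bnp,bnv,bpv,fgm,fgr,fgv,fmn,fmp,fmr,fmv,fmw,fnp,fnr,fnw,fpw,frv,gmn,gnp,gnv,gpr,hvw,mrw] rk=27  ker:gmr,gmv,gnr,grv,hmv,hnp,hnv,hpv,mnr,mnv,mnw,mpr,mpw,mrv,npr,npv,npw,prw
∂3: piv[bhmv,bhnp,bhnv,bhpv,bnpv,fgmr,fgmv,fgrv,fmnr,fmnw,fmrv,fnpw,gmnr,gnpr] rk=14  ker:gmrv,hnpv
b_2=(45−27)−14=4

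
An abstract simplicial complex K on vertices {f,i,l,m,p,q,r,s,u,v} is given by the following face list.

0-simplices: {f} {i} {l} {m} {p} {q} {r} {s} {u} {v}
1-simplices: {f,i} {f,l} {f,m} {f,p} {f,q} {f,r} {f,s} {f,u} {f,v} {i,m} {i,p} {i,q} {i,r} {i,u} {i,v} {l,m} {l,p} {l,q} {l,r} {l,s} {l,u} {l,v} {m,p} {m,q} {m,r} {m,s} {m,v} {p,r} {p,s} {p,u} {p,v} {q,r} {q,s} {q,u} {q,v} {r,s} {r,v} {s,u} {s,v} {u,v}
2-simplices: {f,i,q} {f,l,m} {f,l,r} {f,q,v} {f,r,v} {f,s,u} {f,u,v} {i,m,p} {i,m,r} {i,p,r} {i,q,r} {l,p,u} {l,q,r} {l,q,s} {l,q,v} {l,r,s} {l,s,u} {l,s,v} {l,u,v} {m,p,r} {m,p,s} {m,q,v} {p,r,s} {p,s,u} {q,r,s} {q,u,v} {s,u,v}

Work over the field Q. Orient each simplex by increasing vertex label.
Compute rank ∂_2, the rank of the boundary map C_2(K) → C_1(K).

n_0=10 n_1=40 n_2=27  [Q]
∂1: piv[fi,fl,fm,fp,fq,fr,fs,fu,fv] rk=9  ker:im,ip,iq,ir,iu,iv,lm,lp,lq,lr,ls,lu,lv,mp,mq,mr,ms,mv,pr,ps,pu,pv,qr,qs,qu,qv,rs,rv,su,sv,uv
∂2: piv[fiq,flm,flr,fqv,frv,fsu,fuv,imp,imr,ipr,iqr,lpu,lqr,lqs,lqv,lrs,lsu,lsv,luv,mps,mqv,prs,psu,quv] rk=24  ker:mpr,qrs,suv
rk∂_2=24

rank∂_2=24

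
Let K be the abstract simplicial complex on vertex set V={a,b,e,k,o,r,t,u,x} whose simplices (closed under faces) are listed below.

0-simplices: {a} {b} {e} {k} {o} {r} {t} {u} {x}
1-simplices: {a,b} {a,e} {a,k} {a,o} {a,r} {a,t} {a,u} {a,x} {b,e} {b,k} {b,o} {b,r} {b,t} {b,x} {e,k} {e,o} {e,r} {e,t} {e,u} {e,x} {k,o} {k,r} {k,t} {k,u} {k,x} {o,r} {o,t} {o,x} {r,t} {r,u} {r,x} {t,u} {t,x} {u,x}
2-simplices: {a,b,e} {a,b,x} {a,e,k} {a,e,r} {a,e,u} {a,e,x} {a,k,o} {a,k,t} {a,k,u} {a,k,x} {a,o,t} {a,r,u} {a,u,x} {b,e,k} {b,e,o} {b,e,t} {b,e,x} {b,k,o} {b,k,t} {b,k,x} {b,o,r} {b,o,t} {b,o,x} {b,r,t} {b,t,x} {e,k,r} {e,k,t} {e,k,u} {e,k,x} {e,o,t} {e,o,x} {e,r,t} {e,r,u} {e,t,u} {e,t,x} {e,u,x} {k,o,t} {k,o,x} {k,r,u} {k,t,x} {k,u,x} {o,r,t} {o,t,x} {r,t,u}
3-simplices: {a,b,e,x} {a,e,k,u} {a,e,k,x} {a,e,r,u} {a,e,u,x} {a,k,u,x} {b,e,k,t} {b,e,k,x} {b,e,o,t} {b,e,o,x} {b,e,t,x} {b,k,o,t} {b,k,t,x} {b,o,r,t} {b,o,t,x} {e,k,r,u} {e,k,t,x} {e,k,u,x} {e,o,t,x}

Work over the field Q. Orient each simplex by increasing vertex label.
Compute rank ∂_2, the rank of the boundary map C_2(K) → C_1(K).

n_0=9 n_1=34 n_2=44 n_3=19  [Q]
∂1: piv[ab,ae,ak,ao,ar,at,au,ax] rk=8  ker:be,bk,bo,br,bt,bx,ek,eo,er,et,eu,ex,ko,kr,kt,ku,kx,or,ot,ox,rt,ru,rx,tu,tx,ux
∂2: piv[abe,abx,aek,aer,aeu,aex,ako,akt,aku,akx,aot,aru,aux,bek,beo,bet,bko,bkt,bor,box,brt,btx,ekr,ert,etu] rk=25  ker:bex,bkx,bot,ekt,eku,ekx,eot,eox,eru,etx,eux,kot,kox,kru,ktx,kux,ort,otx,rtu
∂3: piv[abex,aeku,aekx,aeru,aeux,akux,bekt,bekx,beot,beox,betx,bkot,bktx,bort,botx,ekru] rk=16  ker:ektx,ekux,eotx
rk∂_2=25

rank∂_2=25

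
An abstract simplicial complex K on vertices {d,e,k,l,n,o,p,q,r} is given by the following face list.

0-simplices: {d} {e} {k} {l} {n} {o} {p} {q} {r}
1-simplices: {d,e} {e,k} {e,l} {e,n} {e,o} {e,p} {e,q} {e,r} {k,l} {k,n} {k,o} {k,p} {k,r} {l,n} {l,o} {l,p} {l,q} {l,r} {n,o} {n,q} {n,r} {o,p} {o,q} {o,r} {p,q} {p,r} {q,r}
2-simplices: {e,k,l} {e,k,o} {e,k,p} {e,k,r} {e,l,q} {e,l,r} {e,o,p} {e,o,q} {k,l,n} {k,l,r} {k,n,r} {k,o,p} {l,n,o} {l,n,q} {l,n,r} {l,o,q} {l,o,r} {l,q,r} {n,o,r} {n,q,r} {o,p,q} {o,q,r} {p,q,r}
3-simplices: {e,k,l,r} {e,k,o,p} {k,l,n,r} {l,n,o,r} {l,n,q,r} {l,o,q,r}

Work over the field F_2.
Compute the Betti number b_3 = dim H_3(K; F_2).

n_0=9 n_1=27 n_2=23 n_3=6  [Z2]
∂1: piv[de,ek,el,en,eo,ep,eq,er] rk=8  ker:kl,kn,ko,kp,kr,ln,lo,lp,lq,lr,no,nq,nr,op,oq,or,pq,pr,qr
∂2: piv[ekl,eko,ekp,ekr,elq,elr,eop,eoq,kln,knr,lno,lnq,loq,lor,lqr,opq,pqr] rk=17  ker:klr,kop,lnr,nor,nqr,oqr
∂3: piv[eklr,ekop,klnr,lnor,lnqr,loqr] rk=6
b_3=(6−6)−0=0

b_3=0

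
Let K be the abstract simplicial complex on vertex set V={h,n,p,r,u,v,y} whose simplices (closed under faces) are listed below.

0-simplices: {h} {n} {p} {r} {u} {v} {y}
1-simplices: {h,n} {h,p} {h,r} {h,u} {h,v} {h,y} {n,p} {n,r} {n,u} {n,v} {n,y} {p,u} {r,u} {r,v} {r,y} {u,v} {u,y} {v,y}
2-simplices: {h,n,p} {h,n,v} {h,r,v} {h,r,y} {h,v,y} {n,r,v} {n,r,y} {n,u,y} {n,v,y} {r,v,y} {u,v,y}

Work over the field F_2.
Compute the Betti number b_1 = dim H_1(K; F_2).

b_1=3

n_0=7 n_1=18 n_2=11  [Z2]
∂1: piv[hn,hp,hr,hu,hv,hy] rk=6  ker:np,nr,nu,nv,ny,pu,ru,rv,ry,uv,uy,vy
∂2: piv[hnp,hnv,hrv,hry,hvy,nrv,nry,nuy,uvy] rk=9  ker:nvy,rvy
b_1=(18−6)−9=3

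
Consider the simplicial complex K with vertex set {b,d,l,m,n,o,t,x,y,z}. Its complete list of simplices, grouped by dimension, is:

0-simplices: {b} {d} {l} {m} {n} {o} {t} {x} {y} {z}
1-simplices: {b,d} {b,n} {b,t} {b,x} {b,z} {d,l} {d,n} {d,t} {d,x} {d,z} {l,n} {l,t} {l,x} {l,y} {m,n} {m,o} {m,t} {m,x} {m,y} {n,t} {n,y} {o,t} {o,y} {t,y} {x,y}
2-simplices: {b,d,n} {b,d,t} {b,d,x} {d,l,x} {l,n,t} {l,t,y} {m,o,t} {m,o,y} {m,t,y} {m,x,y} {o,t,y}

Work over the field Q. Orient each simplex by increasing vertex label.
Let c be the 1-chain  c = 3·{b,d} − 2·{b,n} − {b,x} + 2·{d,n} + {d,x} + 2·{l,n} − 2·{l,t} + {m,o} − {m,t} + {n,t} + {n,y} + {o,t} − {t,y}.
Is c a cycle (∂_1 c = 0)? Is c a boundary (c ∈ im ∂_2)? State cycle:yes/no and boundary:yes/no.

cycle:yes boundary:no

n_0=10 n_1=25 n_2=11  [Q]
∂1: piv[bd,bn,bt,bx,bz,dl,ly,mn,mo] rk=9  ker:dn,dt,dx,dz,ln,lt,lx,mt,mx,my,nt,ny,ot,oy,ty,xy
∂2: piv[bdn,bdt,bdx,dlx,lnt,lty,mot,moy,mty,mxy] rk=10  ker:oty
∂1c = 0
c vs im∂2: residual ≠ 0 ⇒ not boundary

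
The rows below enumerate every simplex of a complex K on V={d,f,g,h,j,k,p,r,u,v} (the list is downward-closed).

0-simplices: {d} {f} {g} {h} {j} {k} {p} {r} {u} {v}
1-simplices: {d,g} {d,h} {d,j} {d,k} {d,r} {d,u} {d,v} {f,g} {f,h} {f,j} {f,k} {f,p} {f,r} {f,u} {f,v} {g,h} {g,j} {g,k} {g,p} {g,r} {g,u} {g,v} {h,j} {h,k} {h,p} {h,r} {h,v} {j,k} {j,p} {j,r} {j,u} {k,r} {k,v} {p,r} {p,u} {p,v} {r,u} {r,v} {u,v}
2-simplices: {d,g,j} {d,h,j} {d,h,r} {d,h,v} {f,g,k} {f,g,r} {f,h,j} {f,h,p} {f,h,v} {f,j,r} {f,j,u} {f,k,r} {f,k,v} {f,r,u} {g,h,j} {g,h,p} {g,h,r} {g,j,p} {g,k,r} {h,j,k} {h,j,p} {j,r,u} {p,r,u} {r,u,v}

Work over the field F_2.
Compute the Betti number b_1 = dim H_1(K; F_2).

n_0=10 n_1=39 n_2=24  [Z2]
∂1: piv[dg,dh,dj,dk,dr,du,dv,fg,fp] rk=9  ker:fh,fj,fk,fr,fu,fv,gh,gj,gk,gp,gr,gu,gv,hj,hk,hp,hr,hv,jk,jp,jr,ju,kr,kv,pr,pu,pv,ru,rv,uv
∂2: piv[dgj,dhj,dhr,dhv,fgk,fgr,fhj,fhp,fhv,fjr,fju,fkr,fkv,fru,ghj,ghp,ghr,gjp,hjk,pru,ruv] rk=21  ker:gkr,hjp,jru
b_1=(39−9)−21=9

b_1=9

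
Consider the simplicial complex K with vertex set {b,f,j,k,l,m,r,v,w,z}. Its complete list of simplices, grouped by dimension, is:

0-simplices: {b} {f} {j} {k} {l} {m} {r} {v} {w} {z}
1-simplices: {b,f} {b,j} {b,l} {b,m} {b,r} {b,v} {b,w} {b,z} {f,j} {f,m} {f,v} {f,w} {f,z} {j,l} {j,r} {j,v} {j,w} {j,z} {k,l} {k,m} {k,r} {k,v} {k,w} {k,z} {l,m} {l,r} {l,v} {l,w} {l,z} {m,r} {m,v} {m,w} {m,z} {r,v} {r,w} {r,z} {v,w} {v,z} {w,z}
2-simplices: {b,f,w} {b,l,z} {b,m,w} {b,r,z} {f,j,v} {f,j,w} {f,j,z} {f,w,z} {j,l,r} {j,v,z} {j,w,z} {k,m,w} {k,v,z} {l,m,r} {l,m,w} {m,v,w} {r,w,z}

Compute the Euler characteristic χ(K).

n_0=10 n_1=39 n_2=17
χ=+10−39+17=-12

χ(K)=-12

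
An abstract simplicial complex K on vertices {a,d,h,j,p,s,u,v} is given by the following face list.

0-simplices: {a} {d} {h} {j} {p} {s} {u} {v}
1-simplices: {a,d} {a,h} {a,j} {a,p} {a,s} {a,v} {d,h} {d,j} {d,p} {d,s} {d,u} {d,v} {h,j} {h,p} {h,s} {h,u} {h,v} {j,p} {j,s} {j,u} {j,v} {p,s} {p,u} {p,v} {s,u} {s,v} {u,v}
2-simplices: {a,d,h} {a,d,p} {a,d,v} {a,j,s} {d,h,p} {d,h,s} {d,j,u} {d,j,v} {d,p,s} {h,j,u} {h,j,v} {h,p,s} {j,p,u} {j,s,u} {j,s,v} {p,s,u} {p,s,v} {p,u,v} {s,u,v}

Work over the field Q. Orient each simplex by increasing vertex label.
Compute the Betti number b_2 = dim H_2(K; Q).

b_2=2

n_0=8 n_1=27 n_2=19  [Q]
∂1: piv[ad,ah,aj,ap,as,av,du] rk=7  ker:dh,dj,dp,ds,dv,hj,hp,hs,hu,hv,jp,js,ju,jv,ps,pu,pv,su,sv,uv
∂2: piv[adh,adp,adv,ajs,dhp,dhs,dju,djv,dps,hju,hjv,jpu,jsu,jsv,psu,psv,puv] rk=17  ker:hps,suv
b_2=(19−17)−0=2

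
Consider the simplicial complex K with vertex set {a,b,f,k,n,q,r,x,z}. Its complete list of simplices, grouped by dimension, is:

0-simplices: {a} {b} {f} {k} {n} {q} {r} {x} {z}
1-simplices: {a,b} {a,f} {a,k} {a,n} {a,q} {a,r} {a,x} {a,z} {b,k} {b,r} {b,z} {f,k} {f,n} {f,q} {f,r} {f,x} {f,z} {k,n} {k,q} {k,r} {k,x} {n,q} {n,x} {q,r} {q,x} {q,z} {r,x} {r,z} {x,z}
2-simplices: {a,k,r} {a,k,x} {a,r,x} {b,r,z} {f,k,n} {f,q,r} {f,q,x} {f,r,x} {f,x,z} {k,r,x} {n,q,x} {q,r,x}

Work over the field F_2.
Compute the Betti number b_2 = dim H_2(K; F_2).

b_2=2

n_0=9 n_1=29 n_2=12  [Z2]
∂1: piv[ab,af,ak,an,aq,ar,ax,az] rk=8  ker:bk,br,bz,fk,fn,fq,fr,fx,fz,kn,kq,kr,kx,nq,nx,qr,qx,qz,rx,rz,xz
∂2: piv[akr,akx,arx,brz,fkn,fqr,fqx,frx,fxz,nqx] rk=10  ker:krx,qrx
b_2=(12−10)−0=2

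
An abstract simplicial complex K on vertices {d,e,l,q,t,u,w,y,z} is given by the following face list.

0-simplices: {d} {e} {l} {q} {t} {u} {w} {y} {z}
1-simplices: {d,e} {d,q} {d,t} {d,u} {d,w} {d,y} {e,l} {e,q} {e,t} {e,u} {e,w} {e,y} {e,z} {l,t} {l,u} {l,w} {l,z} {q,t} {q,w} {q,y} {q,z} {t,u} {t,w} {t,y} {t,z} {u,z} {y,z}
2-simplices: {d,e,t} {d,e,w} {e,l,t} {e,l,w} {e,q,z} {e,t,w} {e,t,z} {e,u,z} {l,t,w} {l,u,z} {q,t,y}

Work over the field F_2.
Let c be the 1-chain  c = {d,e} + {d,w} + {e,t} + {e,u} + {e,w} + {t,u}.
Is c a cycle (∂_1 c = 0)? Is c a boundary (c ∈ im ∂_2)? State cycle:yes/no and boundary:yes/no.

cycle:yes boundary:no

n_0=9 n_1=27 n_2=11  [Z2]
∂1: piv[de,dq,dt,du,dw,dy,el,ez] rk=8  ker:eq,et,eu,ew,ey,lt,lu,lw,lz,qt,qw,qy,qz,tu,tw,ty,tz,uz,yz
∂2: piv[det,dew,elt,elw,eqz,etw,etz,euz,luz,qty] rk=10  ker:ltw
∂1c = 0
c vs im∂2: residual ≠ 0 ⇒ not boundary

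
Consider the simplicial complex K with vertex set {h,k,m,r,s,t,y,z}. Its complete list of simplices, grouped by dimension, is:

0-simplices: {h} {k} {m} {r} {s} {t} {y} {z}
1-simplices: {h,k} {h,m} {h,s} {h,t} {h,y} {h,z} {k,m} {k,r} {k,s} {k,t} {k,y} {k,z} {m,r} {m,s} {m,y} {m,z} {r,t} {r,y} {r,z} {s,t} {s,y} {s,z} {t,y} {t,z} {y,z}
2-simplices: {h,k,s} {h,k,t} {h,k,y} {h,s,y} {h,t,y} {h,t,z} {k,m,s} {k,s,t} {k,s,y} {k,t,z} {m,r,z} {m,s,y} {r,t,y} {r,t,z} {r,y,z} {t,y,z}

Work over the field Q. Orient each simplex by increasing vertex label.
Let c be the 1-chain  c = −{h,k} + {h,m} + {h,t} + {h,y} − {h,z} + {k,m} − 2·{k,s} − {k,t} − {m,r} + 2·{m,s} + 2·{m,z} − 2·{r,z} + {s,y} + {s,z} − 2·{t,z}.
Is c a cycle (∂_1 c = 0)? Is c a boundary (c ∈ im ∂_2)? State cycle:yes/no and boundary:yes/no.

cycle:no boundary:no

n_0=8 n_1=25 n_2=16  [Q]
∂1: piv[hk,hm,hs,ht,hy,hz,kr] rk=7  ker:km,ks,kt,ky,kz,mr,ms,my,mz,rt,ry,rz,st,sy,sz,ty,tz,yz
∂2: piv[hks,hkt,hky,hsy,hty,htz,kms,kst,ktz,mrz,msy,rty,rtz,ryz] rk=14  ker:ksy,tyz
∂1c = −{h} + {k} − {m} + {r} − 2·{s} + 2·{t} + 2·{y} − 2·{z}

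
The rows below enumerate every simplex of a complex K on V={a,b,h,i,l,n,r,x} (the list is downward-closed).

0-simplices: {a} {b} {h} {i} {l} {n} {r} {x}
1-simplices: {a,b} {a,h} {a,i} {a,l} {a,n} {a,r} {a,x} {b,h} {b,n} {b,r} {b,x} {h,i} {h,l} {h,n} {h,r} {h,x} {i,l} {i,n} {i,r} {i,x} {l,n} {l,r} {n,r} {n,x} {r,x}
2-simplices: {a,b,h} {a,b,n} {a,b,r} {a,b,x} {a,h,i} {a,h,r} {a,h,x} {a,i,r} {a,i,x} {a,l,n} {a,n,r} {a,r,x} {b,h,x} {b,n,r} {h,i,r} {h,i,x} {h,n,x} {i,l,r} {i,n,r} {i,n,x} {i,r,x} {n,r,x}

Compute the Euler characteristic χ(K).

n_0=8 n_1=25 n_2=22
χ=+8−25+22=5

χ(K)=5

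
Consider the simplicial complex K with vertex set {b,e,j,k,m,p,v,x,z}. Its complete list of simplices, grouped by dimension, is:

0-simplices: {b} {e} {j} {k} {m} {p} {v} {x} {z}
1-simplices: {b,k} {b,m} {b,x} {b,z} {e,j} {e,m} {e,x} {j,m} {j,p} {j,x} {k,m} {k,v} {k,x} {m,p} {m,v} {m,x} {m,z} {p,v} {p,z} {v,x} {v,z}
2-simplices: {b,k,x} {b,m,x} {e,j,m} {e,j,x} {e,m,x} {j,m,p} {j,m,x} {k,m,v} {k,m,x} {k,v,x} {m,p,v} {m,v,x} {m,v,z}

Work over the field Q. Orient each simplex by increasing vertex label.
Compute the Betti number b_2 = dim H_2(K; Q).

n_0=9 n_1=21 n_2=13  [Q]
∂1: piv[bk,bm,bx,bz,ej,em,jp,kv] rk=8  ker:ex,jm,jx,km,kx,mp,mv,mx,mz,pv,pz,vx,vz
∂2: piv[bkx,bmx,ejm,ejx,emx,jmp,kmv,kmx,kvx,mpv,mvz] rk=11  ker:jmx,mvx
b_2=(13−11)−0=2

b_2=2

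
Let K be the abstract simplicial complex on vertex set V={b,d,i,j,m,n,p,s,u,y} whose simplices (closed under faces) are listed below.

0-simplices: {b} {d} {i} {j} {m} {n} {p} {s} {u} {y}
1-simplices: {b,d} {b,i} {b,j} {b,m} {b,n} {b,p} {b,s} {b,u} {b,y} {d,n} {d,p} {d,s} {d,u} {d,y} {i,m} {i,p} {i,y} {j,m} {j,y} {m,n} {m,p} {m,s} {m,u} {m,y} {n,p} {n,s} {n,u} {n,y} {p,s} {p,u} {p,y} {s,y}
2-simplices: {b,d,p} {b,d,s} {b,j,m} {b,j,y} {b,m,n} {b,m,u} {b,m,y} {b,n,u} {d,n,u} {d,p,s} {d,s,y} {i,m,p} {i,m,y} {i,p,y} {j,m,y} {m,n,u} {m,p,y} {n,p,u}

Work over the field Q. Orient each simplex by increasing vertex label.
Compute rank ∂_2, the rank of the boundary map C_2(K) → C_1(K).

n_0=10 n_1=32 n_2=18  [Q]
∂1: piv[bd,bi,bj,bm,bn,bp,bs,bu,by] rk=9  ker:dn,dp,ds,du,dy,im,ip,iy,jm,jy,mn,mp,ms,mu,my,np,ns,nu,ny,ps,pu,py,sy
∂2: piv[bdp,bds,bjm,bjy,bmn,bmu,bmy,bnu,dnu,dps,dsy,imp,imy,ipy,npu] rk=15  ker:jmy,mnu,mpy
rk∂_2=15

rank∂_2=15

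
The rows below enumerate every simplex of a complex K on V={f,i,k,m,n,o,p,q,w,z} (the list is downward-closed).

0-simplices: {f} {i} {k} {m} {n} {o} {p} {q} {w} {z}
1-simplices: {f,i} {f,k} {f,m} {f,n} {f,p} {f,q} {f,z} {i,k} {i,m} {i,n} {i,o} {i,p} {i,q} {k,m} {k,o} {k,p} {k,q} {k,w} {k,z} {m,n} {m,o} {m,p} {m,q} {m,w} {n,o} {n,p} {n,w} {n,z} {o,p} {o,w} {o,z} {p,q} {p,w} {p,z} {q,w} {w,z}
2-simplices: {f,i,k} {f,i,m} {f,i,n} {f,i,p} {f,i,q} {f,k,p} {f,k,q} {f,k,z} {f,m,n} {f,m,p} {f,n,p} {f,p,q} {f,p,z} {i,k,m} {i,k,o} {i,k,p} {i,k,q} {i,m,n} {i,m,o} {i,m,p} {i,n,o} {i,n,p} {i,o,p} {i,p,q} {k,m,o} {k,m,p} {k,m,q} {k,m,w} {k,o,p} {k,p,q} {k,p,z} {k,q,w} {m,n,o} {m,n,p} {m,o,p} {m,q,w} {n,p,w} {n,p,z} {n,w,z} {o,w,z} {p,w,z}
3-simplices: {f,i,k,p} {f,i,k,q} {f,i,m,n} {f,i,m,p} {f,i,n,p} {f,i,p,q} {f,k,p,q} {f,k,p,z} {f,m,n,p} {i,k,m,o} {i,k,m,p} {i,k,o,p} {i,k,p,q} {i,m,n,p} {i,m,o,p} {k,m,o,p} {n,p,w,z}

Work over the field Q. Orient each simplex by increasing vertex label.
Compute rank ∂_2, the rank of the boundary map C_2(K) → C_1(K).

n_0=10 n_1=36 n_2=41 n_3=17  [Q]
∂1: piv[fi,fk,fm,fn,fp,fq,fz,io,kw] rk=9  ker:ik,im,in,ip,iq,km,ko,kp,kq,kz,mn,mo,mp,mq,mw,no,np,nw,nz,op,ow,oz,pq,pw,pz,qw,wz
∂2: piv[fik,fim,fin,fip,fiq,fkp,fkq,fkz,fmn,fmp,fnp,fpq,fpz,ikm,iko,imo,ino,iop,kmq,kmw,kqw,npw,npz,nwz,owz] rk=25  ker:ikp,ikq,imn,imp,inp,ipq,kmo,kmp,kop,kpq,kpz,mno,mnp,mop,mqw,pwz
∂3: piv[fikp,fikq,fimn,fimp,finp,fipq,fkpq,fkpz,fmnp,ikmo,ikmp,ikop,imop,npwz] rk=14  ker:ikpq,imnp,kmop
rk∂_2=25

rank∂_2=25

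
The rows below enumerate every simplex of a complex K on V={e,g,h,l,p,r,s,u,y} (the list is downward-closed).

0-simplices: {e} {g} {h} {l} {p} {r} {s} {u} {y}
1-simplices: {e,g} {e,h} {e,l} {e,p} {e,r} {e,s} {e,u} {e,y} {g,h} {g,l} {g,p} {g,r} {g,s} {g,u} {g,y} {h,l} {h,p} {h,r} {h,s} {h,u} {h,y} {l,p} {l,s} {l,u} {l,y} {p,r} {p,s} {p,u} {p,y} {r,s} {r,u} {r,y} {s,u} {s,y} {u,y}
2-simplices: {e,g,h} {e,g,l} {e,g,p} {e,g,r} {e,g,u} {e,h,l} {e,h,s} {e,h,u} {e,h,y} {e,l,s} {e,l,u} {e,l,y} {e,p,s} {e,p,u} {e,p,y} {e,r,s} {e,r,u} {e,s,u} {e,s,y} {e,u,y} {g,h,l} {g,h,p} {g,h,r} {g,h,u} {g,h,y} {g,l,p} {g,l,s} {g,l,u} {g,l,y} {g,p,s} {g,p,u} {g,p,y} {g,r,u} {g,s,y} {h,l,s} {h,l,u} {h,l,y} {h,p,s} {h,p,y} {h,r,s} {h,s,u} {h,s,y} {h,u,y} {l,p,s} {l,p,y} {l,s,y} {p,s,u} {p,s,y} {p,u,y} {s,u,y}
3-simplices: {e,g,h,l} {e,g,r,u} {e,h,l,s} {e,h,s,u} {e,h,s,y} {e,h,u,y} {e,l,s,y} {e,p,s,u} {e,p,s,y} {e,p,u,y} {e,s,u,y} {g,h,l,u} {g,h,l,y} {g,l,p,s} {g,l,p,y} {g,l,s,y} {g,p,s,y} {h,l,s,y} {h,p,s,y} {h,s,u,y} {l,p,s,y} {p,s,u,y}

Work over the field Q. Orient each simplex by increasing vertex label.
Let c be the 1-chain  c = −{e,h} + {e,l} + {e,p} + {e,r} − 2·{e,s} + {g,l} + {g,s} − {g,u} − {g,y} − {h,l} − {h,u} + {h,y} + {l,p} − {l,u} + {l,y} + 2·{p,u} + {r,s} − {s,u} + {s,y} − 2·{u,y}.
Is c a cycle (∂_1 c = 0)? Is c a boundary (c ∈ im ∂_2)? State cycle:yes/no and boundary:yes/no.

cycle:yes boundary:yes

n_0=9 n_1=35 n_2=50 n_3=22  [Q]
∂1: piv[eg,eh,el,ep,er,es,eu,ey] rk=8  ker:gh,gl,gp,gr,gs,gu,gy,hl,hp,hr,hs,hu,hy,lp,ls,lu,ly,pr,ps,pu,py,rs,ru,ry,su,sy,uy
∂2: piv[egh,egl,egp,egr,egu,ehl,ehs,ehu,ehy,els,elu,ely,eps,epu,epy,ers,eru,esu,esy,euy,ghp,ghr,ghy,glp,gls] rk=25  ker:ghl,ghu,glu,gly,gps,gpu,gpy,gru,gsy,hls,hlu,hly,hps,hpy,hrs,hsu,hsy,huy,lps,lpy,lsy,psu,psy,puy,suy
∂3: piv[eghl,egru,ehls,ehsu,ehsy,ehuy,elsy,epsu,epsy,epuy,esuy,ghlu,ghly,glps,glpy,glsy,gpsy,hlsy,hpsy] rk=19  ker:hsuy,lpsy,psuy
∂1c = 0
c vs im∂2: reduces to 0 ⇒ boundary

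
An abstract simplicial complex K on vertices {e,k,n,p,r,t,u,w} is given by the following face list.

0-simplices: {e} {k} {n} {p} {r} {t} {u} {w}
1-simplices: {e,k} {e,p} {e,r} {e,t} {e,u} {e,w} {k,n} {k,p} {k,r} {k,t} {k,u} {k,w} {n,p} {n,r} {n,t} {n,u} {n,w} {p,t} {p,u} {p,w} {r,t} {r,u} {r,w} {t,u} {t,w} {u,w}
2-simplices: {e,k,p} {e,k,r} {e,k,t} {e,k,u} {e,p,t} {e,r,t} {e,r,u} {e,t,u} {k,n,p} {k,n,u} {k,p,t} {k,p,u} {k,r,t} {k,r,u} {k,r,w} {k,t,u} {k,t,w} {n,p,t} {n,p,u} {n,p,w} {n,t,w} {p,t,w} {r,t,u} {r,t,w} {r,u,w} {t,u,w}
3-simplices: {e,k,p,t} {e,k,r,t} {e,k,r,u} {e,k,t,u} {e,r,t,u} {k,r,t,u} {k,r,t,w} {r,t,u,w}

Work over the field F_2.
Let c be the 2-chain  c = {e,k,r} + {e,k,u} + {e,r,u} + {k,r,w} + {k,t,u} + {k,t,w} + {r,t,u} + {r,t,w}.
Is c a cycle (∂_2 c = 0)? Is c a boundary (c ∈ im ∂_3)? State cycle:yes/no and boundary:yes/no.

cycle:yes boundary:yes

n_0=8 n_1=26 n_2=26 n_3=8  [Z2]
∂1: piv[ek,ep,er,et,eu,ew,kn] rk=7  ker:kp,kr,kt,ku,kw,np,nr,nt,nu,nw,pt,pu,pw,rt,ru,rw,tu,tw,uw
∂2: piv[ekp,ekr,ekt,eku,ept,ert,eru,etu,knp,knu,kpu,krw,ktw,npt,npw,ntw,ruw] rk=17  ker:kpt,krt,kru,ktu,npu,ptw,rtu,rtw,tuw
∂3: piv[ekpt,ekrt,ekru,ektu,ertu,krtw,rtuw] rk=7  ker:krtu
∂2c = 0
c vs im∂3: reduces to 0 ⇒ boundary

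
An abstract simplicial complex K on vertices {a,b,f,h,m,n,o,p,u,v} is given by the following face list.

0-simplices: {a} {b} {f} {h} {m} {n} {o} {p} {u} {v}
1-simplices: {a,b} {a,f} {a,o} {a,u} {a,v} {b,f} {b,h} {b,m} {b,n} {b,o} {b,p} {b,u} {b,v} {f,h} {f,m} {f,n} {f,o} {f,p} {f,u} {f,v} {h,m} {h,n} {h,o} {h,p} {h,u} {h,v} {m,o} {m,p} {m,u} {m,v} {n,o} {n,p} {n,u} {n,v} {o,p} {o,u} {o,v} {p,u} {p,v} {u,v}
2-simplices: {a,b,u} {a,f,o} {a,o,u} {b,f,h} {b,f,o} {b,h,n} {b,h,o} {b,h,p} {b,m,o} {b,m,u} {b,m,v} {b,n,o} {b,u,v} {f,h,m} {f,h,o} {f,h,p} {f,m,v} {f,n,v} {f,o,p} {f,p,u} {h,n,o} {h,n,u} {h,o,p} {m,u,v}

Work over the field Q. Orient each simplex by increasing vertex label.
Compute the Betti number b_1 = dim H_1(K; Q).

n_0=10 n_1=40 n_2=24  [Q]
∂1: piv[ab,af,ao,au,av,bh,bm,bn,bp] rk=9  ker:bf,bo,bu,bv,fh,fm,fn,fo,fp,fu,fv,hm,hn,ho,hp,hu,hv,mo,mp,mu,mv,no,np,nu,nv,op,ou,ov,pu,pv,uv
∂2: piv[abu,afo,aou,bfh,bfo,bhn,bho,bhp,bmo,bmu,bmv,bno,buv,fhm,fhp,fmv,fnv,fop,fpu,hnu] rk=20  ker:fho,hno,hop,muv
b_1=(40−9)−20=11

b_1=11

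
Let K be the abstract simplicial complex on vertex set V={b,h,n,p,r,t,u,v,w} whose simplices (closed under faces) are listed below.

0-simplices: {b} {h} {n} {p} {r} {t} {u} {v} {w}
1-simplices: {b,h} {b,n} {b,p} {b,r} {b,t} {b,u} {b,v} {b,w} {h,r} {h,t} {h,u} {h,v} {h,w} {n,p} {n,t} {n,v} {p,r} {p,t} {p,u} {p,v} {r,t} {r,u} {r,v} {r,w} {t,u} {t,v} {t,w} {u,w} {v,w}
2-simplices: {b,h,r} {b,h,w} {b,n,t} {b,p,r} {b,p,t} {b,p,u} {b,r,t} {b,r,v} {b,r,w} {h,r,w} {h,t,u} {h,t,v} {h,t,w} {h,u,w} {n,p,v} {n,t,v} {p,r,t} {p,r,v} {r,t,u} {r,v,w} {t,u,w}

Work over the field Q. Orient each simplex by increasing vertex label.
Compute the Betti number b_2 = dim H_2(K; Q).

b_2=3

n_0=9 n_1=29 n_2=21  [Q]
∂1: piv[bh,bn,bp,br,bt,bu,bv,bw] rk=8  ker:hr,ht,hu,hv,hw,np,nt,nv,pr,pt,pu,pv,rt,ru,rv,rw,tu,tv,tw,uw,vw
∂2: piv[bhr,bhw,bnt,bpr,bpt,bpu,brt,brv,brw,htu,htv,htw,huw,npv,ntv,prv,rtu,rvw] rk=18  ker:hrw,prt,tuw
b_2=(21−18)−0=3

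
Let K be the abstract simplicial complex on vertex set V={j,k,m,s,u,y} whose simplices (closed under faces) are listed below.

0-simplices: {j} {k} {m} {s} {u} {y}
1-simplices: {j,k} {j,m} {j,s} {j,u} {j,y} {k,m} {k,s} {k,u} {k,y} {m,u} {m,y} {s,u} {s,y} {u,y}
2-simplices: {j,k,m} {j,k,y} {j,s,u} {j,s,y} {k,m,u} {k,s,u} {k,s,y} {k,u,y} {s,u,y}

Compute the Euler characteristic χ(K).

χ(K)=1

n_0=6 n_1=14 n_2=9
χ=+6−14+9=1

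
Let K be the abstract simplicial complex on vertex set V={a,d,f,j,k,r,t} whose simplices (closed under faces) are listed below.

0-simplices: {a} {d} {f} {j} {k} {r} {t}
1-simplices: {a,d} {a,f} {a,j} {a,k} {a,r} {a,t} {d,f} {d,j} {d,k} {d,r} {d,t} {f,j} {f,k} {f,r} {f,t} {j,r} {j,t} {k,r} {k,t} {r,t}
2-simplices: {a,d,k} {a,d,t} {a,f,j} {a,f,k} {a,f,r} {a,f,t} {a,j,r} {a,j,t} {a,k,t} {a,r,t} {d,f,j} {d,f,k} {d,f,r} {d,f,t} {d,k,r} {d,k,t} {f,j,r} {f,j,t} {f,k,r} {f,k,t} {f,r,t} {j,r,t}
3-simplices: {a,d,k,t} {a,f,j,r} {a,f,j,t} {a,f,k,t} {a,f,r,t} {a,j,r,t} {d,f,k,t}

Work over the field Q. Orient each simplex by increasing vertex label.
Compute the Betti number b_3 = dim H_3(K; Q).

n_0=7 n_1=20 n_2=22 n_3=7  [Q]
∂1: piv[ad,af,aj,ak,ar,at] rk=6  ker:df,dj,dk,dr,dt,fj,fk,fr,ft,jr,jt,kr,kt,rt
∂2: piv[adk,adt,afj,afk,afr,aft,ajr,ajt,akt,art,dfj,dfk,dfr,dkr] rk=14  ker:dft,dkt,fjr,fjt,fkr,fkt,frt,jrt
∂3: piv[adkt,afjr,afjt,afkt,afrt,ajrt,dfkt] rk=7
b_3=(7−7)−0=0

b_3=0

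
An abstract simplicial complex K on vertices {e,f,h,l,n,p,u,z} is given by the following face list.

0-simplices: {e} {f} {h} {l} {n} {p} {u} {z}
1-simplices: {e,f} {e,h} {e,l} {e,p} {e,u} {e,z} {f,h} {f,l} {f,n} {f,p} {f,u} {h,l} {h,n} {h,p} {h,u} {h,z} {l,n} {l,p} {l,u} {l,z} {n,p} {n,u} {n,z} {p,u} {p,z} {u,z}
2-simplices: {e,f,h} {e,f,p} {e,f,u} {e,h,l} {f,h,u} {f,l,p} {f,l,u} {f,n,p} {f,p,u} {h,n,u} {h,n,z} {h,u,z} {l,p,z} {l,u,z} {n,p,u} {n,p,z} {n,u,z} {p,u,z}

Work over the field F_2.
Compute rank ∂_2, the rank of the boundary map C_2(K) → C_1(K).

rank∂_2=15

n_0=8 n_1=26 n_2=18  [Z2]
∂1: piv[ef,eh,el,ep,eu,ez,fn] rk=7  ker:fh,fl,fp,fu,hl,hn,hp,hu,hz,ln,lp,lu,lz,np,nu,nz,pu,pz,uz
∂2: piv[efh,efp,efu,ehl,fhu,flp,flu,fnp,fpu,hnu,hnz,huz,lpz,luz,npu] rk=15  ker:npz,nuz,puz
rk∂_2=15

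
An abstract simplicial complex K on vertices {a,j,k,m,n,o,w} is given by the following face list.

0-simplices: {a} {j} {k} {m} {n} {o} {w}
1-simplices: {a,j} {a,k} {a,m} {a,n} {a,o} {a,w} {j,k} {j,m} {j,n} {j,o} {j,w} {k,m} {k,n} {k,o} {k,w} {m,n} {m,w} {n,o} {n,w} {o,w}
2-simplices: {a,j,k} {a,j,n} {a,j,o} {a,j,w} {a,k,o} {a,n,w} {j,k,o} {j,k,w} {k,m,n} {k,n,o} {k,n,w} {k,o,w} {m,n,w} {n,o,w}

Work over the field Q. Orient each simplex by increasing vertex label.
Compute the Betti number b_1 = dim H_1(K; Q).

b_1=2

n_0=7 n_1=20 n_2=14  [Q]
∂1: piv[aj,ak,am,an,ao,aw] rk=6  ker:jk,jm,jn,jo,jw,km,kn,ko,kw,mn,mw,no,nw,ow
∂2: piv[ajk,ajn,ajo,ajw,ako,anw,jkw,kmn,kno,knw,kow,mnw] rk=12  ker:jko,now
b_1=(20−6)−12=2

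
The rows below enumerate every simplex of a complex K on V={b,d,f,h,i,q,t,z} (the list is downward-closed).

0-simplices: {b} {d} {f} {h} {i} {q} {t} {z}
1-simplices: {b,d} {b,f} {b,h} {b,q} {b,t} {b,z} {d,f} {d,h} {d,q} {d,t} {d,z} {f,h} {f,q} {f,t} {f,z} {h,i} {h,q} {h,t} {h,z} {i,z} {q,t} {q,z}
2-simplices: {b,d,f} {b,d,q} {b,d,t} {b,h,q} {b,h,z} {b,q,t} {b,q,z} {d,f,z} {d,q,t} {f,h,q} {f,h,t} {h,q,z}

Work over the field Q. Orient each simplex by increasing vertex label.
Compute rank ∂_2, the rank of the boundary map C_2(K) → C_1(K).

n_0=8 n_1=22 n_2=12  [Q]
∂1: piv[bd,bf,bh,bq,bt,bz,hi] rk=7  ker:df,dh,dq,dt,dz,fh,fq,ft,fz,hq,ht,hz,iz,qt,qz
∂2: piv[bdf,bdq,bdt,bhq,bhz,bqt,bqz,dfz,fhq,fht] rk=10  ker:dqt,hqz
rk∂_2=10

rank∂_2=10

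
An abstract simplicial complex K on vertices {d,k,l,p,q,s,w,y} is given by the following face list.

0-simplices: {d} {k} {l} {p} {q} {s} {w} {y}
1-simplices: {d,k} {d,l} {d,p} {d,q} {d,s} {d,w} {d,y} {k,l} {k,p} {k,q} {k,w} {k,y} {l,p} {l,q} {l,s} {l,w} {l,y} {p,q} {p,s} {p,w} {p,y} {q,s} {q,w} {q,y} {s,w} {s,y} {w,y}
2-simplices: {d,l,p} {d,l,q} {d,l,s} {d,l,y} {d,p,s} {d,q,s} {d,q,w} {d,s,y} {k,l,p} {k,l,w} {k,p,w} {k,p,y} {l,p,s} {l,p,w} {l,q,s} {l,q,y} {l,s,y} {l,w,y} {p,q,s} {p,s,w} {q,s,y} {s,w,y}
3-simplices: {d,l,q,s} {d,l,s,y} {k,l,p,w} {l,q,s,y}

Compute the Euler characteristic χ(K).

n_0=8 n_1=27 n_2=22 n_3=4
χ=+8−27+22−4=-1

χ(K)=-1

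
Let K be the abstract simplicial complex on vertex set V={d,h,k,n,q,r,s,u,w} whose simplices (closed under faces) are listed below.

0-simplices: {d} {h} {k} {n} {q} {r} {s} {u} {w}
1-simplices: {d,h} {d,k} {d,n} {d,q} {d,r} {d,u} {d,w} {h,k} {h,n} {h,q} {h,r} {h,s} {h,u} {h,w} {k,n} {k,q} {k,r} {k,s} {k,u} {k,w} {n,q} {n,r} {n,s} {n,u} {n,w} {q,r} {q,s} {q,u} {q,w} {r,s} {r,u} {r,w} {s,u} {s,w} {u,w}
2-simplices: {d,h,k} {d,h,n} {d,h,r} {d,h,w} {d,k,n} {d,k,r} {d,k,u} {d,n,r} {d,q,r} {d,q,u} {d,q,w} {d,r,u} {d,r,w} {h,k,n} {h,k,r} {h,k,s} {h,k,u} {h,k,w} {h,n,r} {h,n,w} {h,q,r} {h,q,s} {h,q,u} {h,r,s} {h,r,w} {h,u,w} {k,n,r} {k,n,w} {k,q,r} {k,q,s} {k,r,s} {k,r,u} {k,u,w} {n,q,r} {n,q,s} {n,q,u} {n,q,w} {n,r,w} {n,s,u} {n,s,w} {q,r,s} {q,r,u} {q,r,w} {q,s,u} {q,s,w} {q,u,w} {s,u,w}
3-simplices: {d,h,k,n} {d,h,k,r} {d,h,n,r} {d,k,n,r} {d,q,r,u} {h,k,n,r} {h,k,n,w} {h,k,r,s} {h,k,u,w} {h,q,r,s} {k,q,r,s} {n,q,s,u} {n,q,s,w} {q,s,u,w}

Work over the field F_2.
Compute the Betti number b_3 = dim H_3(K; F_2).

n_0=9 n_1=35 n_2=47 n_3=14  [Z2]
∂1: piv[dh,dk,dn,dq,dr,du,dw,hs] rk=8  ker:hk,hn,hq,hr,hu,hw,kn,kq,kr,ks,ku,kw,nq,nr,ns,nu,nw,qr,qs,qu,qw,rs,ru,rw,su,sw,uw
∂2: piv[dhk,dhn,dhr,dhw,dkn,dkr,dku,dnr,dqr,dqu,dqw,dru,drw,hks,hku,hkw,hnw,hqr,hqs,hrs,huw,kqr,nqr,nqs,nqu,nsu,nsw] rk=27  ker:hkn,hkr,hnr,hqu,hrw,knr,knw,kqs,krs,kru,kuw,nqw,nrw,qrs,qru,qrw,qsu,qsw,quw,suw
∂3: piv[dhkn,dhkr,dhnr,dknr,dqru,hknw,hkrs,hkuw,hqrs,kqrs,nqsu,nqsw,qsuw] rk=13  ker:hknr
b_3=(14−13)−0=1

b_3=1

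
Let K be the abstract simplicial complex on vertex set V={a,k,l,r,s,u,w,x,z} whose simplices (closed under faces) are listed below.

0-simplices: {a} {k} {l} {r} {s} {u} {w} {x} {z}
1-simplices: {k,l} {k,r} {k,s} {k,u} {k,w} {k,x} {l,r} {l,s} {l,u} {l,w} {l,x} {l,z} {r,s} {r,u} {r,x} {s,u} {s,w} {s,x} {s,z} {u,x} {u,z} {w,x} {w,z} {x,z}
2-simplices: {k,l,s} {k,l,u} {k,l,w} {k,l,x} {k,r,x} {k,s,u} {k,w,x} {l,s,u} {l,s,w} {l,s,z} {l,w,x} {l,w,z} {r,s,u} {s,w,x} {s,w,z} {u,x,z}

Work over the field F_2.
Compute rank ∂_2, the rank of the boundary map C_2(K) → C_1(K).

rank∂_2=13

n_0=9 n_1=24 n_2=16  [Z2]
∂1: piv[kl,kr,ks,ku,kw,kx,lz] rk=7  ker:lr,ls,lu,lw,lx,rs,ru,rx,su,sw,sx,sz,ux,uz,wx,wz,xz
∂2: piv[kls,klu,klw,klx,krx,ksu,kwx,lsw,lsz,lwz,rsu,swx,uxz] rk=13  ker:lsu,lwx,swz
rk∂_2=13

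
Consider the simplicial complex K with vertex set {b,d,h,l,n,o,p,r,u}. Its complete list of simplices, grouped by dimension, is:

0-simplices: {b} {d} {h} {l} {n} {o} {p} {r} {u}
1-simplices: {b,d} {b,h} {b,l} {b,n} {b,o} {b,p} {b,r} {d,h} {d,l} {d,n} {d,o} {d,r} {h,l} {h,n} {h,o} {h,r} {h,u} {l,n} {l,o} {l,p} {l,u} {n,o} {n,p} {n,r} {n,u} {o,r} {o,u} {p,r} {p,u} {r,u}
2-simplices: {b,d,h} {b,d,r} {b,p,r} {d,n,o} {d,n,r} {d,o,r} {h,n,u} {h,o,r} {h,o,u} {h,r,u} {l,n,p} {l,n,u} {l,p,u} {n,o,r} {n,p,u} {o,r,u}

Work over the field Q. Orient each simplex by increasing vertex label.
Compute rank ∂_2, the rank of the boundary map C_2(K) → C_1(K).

rank∂_2=13

n_0=9 n_1=30 n_2=16  [Q]
∂1: piv[bd,bh,bl,bn,bo,bp,br,hu] rk=8  ker:dh,dl,dn,do,dr,hl,hn,ho,hr,ln,lo,lp,lu,no,np,nr,nu,or,ou,pr,pu,ru
∂2: piv[bdh,bdr,bpr,dno,dnr,dor,hnu,hor,hou,hru,lnp,lnu,lpu] rk=13  ker:nor,npu,oru
rk∂_2=13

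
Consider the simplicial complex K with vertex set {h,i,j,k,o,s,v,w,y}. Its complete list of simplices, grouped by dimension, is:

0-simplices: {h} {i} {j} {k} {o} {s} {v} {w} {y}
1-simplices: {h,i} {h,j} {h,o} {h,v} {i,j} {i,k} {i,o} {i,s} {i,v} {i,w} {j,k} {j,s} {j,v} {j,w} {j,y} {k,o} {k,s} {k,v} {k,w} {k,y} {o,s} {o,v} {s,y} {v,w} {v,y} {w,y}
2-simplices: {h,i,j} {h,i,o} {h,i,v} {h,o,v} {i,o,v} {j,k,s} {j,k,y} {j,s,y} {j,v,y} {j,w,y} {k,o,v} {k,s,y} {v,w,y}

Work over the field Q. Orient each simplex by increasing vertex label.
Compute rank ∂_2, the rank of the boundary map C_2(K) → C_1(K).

rank∂_2=11

n_0=9 n_1=26 n_2=13  [Q]
∂1: piv[hi,hj,ho,hv,ik,is,iw,jy] rk=8  ker:ij,io,iv,jk,js,jv,jw,ko,ks,kv,kw,ky,os,ov,sy,vw,vy,wy
∂2: piv[hij,hio,hiv,hov,jks,jky,jsy,jvy,jwy,kov,vwy] rk=11  ker:iov,ksy
rk∂_2=11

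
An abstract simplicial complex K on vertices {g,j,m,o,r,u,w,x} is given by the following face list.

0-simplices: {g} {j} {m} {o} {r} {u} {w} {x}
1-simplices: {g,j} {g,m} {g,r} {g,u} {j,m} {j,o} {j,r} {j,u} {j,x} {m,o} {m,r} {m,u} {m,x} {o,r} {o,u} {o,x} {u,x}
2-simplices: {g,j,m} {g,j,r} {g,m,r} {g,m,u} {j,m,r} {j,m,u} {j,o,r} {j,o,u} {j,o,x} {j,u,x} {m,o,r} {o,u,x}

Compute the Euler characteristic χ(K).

n_0=8 n_1=17 n_2=12
χ=+8−17+12=3

χ(K)=3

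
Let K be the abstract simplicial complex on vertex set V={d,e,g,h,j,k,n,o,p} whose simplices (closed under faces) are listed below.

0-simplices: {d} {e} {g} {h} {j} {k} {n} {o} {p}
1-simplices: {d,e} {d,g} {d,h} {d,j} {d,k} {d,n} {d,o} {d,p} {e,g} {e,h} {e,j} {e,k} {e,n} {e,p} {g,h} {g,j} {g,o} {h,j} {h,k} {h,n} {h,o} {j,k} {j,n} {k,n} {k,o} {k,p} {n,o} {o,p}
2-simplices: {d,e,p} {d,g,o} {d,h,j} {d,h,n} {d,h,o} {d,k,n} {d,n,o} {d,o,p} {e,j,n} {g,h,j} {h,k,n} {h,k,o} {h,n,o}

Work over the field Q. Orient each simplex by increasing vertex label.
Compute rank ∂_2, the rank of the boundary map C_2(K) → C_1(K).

n_0=9 n_1=28 n_2=13  [Q]
∂1: piv[de,dg,dh,dj,dk,dn,do,dp] rk=8  ker:eg,eh,ej,ek,en,ep,gh,gj,go,hj,hk,hn,ho,jk,jn,kn,ko,kp,no,op
∂2: piv[dep,dgo,dhj,dhn,dho,dkn,dno,dop,ejn,ghj,hkn,hko] rk=12  ker:hno
rk∂_2=12

rank∂_2=12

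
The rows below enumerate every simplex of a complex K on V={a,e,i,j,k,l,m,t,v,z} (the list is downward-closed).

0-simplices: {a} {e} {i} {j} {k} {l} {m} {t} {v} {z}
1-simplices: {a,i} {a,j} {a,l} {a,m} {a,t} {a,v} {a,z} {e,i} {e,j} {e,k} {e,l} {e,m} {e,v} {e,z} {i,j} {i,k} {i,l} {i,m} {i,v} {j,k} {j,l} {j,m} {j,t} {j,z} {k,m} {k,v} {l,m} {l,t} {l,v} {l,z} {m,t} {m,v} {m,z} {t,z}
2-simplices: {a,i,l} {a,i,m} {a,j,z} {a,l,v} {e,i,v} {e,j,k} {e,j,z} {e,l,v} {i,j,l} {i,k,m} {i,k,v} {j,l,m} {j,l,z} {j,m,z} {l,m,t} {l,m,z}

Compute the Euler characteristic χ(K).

χ(K)=-8

n_0=10 n_1=34 n_2=16
χ=+10−34+16=-8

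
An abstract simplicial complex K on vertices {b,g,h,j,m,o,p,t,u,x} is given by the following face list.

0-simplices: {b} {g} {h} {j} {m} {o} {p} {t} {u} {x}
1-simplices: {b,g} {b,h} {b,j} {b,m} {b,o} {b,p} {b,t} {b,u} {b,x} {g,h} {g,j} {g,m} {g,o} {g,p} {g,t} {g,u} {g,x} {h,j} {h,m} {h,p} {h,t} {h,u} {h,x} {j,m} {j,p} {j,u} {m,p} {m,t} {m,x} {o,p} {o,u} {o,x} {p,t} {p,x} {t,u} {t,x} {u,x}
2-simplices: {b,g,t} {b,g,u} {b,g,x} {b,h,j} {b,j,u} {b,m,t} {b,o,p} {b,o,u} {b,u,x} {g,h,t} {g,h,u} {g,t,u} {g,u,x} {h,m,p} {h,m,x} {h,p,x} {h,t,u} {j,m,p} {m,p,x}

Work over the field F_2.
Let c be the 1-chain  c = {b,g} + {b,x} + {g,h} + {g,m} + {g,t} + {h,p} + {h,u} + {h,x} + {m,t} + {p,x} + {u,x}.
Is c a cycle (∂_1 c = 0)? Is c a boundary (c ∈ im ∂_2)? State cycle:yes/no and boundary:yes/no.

n_0=10 n_1=37 n_2=19  [Z2]
∂1: piv[bg,bh,bj,bm,bo,bp,bt,bu,bx] rk=9  ker:gh,gj,gm,go,gp,gt,gu,gx,hj,hm,hp,ht,hu,hx,jm,jp,ju,mp,mt,mx,op,ou,ox,pt,px,tu,tx,ux
∂2: piv[bgt,bgu,bgx,bhj,bju,bmt,bop,bou,bux,ght,ghu,gtu,hmp,hmx,hpx,jmp] rk=16  ker:gux,htu,mpx
∂1c = 0
c vs im∂2: residual ≠ 0 ⇒ not boundary

cycle:yes boundary:no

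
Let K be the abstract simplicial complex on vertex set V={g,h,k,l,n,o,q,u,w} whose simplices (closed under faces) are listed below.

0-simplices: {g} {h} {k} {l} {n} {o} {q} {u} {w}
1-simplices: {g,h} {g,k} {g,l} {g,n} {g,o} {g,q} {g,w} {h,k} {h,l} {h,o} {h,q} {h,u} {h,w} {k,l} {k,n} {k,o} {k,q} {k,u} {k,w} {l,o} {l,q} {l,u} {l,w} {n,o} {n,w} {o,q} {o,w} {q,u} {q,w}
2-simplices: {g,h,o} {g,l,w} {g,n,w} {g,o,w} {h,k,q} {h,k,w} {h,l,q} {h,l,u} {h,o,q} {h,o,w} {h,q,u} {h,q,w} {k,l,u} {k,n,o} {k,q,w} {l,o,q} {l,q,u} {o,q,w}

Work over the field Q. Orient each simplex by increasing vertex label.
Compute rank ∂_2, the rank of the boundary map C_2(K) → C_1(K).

rank∂_2=15

n_0=9 n_1=29 n_2=18  [Q]
∂1: piv[gh,gk,gl,gn,go,gq,gw,hu] rk=8  ker:hk,hl,ho,hq,hw,kl,kn,ko,kq,ku,kw,lo,lq,lu,lw,no,nw,oq,ow,qu,qw
∂2: piv[gho,glw,gnw,gow,hkq,hkw,hlq,hlu,hoq,how,hqu,hqw,klu,kno,loq] rk=15  ker:kqw,lqu,oqw
rk∂_2=15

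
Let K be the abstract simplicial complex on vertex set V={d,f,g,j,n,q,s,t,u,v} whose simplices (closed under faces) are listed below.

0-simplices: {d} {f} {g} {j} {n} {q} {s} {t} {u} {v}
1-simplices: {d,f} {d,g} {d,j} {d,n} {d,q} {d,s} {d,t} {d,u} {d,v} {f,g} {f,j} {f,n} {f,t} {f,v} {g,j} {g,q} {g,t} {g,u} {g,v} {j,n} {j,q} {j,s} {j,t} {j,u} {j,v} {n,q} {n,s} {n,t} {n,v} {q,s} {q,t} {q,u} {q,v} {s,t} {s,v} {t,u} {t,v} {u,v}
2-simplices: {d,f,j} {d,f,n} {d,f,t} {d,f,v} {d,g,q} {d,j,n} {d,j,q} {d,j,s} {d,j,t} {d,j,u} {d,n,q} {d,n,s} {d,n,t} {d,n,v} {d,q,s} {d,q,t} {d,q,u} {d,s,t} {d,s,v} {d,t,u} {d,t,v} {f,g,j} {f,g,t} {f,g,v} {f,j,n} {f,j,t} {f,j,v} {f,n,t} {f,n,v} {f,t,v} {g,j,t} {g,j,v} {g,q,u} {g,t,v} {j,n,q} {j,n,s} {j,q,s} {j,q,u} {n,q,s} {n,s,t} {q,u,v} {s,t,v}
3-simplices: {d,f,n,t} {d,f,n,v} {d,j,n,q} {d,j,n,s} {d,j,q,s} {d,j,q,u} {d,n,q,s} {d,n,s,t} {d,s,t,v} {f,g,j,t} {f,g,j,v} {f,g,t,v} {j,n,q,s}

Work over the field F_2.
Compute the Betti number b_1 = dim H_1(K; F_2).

n_0=10 n_1=38 n_2=42 n_3=13  [Z2]
∂1: piv[df,dg,dj,dn,dq,ds,dt,du,dv] rk=9  ker:fg,fj,fn,ft,fv,gj,gq,gt,gu,gv,jn,jq,js,jt,ju,jv,nq,ns,nt,nv,qs,qt,qu,qv,st,sv,tu,tv,uv
∂2: piv[dfj,dfn,dft,dfv,dgq,djn,djq,djs,djt,dju,dnq,dns,dnt,dnv,dqs,dqt,dqu,dst,dsv,dtu,dtv,fgj,fgt,fgv,fjv,gqu,quv] rk=27  ker:fjn,fjt,fnt,fnv,ftv,gjt,gjv,gtv,jnq,jns,jqs,jqu,nqs,nst,stv
∂3: piv[dfnt,dfnv,djnq,djns,djqs,djqu,dnqs,dnst,dstv,fgjt,fgjv,fgtv] rk=12  ker:jnqs
b_1=(38−9)−27=2

b_1=2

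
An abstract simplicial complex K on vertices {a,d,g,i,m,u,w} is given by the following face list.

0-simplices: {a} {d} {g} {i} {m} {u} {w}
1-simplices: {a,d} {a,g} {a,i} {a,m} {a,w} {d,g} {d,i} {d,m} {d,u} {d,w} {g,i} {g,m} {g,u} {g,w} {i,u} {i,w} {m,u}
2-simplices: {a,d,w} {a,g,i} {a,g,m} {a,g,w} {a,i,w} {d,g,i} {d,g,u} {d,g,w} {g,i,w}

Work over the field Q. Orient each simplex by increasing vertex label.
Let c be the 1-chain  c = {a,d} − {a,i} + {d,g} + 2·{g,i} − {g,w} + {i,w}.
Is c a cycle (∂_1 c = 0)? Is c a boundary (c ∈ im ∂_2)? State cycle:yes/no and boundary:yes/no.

cycle:yes boundary:yes

n_0=7 n_1=17 n_2=9  [Q]
∂1: piv[ad,ag,ai,am,aw,du] rk=6  ker:dg,di,dm,dw,gi,gm,gu,gw,iu,iw,mu
∂2: piv[adw,agi,agm,agw,aiw,dgi,dgu,dgw] rk=8  ker:giw
∂1c = 0
c vs im∂2: reduces to 0 ⇒ boundary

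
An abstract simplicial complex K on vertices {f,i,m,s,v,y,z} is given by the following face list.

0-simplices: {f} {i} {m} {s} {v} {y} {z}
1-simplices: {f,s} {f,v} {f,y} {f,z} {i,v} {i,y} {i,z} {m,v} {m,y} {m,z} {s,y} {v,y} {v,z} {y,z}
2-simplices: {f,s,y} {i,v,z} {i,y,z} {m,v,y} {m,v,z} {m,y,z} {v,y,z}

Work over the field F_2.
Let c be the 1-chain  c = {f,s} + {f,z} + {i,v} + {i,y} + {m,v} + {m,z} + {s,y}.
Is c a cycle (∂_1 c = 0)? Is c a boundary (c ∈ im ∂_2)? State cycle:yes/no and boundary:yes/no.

n_0=7 n_1=14 n_2=7  [Z2]
∂1: piv[fs,fv,fy,fz,iv,mv] rk=6  ker:iy,iz,my,mz,sy,vy,vz,yz
∂2: piv[fsy,ivz,iyz,mvy,mvz,myz] rk=6  ker:vyz
∂1c = 0
c vs im∂2: residual ≠ 0 ⇒ not boundary

cycle:yes boundary:no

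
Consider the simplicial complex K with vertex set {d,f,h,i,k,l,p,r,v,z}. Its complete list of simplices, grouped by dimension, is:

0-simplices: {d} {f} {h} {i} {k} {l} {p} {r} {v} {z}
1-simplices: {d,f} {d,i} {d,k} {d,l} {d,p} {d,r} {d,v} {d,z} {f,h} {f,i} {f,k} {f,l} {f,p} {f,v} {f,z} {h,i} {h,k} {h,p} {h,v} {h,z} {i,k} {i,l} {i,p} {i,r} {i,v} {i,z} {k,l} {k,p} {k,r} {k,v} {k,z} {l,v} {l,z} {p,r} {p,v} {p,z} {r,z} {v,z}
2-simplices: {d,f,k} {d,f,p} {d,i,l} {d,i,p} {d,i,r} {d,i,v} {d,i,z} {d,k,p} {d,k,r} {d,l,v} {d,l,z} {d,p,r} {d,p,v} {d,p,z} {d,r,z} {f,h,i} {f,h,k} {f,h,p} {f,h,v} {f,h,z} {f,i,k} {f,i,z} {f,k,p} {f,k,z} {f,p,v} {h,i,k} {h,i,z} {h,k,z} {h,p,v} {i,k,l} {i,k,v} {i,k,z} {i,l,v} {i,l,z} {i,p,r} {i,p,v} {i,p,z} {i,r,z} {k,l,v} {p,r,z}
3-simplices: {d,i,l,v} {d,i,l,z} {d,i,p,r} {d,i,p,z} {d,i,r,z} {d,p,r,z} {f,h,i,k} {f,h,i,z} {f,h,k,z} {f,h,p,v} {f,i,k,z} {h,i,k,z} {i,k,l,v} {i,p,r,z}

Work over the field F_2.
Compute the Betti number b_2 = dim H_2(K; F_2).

b_2=2

n_0=10 n_1=38 n_2=40 n_3=14  [Z2]
∂1: piv[df,di,dk,dl,dp,dr,dv,dz,fh] rk=9  ker:fi,fk,fl,fp,fv,fz,hi,hk,hp,hv,hz,ik,il,ip,ir,iv,iz,kl,kp,kr,kv,kz,lv,lz,pr,pv,pz,rz,vz
∂2: piv[dfk,dfp,dil,dip,dir,div,diz,dkp,dkr,dlv,dlz,dpr,dpv,dpz,drz,fhi,fhk,fhp,fhv,fhz,fik,fiz,fkz,fpv,ikl,ikv] rk=26  ker:fkp,hik,hiz,hkz,hpv,ikz,ilv,ilz,ipr,ipv,ipz,irz,klv,prz
∂3: piv[dilv,dilz,dipr,dipz,dirz,dprz,fhik,fhiz,fhkz,fhpv,fikz,iklv] rk=12  ker:hikz,iprz
b_2=(40−26)−12=2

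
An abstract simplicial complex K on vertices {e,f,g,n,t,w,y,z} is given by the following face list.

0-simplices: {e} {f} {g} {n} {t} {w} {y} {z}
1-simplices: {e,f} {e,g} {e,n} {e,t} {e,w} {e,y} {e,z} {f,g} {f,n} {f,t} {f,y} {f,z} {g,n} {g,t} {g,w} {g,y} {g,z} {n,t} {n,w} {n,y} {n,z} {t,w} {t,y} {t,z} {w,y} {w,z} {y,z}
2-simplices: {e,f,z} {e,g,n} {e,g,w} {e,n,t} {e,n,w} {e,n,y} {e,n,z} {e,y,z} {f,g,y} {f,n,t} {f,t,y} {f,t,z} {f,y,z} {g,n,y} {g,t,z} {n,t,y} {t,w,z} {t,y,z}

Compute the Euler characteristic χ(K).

χ(K)=-1

n_0=8 n_1=27 n_2=18
χ=+8−27+18=-1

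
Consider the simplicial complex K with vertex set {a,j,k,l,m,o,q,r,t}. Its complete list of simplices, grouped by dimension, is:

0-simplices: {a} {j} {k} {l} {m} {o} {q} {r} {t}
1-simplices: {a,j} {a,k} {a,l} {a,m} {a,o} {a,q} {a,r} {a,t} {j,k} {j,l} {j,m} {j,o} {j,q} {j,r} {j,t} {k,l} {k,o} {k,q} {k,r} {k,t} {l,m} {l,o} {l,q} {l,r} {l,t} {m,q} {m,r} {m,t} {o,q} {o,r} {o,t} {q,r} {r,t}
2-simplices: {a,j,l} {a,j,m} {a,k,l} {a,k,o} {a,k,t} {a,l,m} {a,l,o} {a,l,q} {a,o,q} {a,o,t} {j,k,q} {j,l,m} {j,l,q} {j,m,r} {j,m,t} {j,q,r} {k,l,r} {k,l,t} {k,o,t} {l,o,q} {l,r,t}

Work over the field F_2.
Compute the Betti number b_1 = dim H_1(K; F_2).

n_0=9 n_1=33 n_2=21  [Z2]
∂1: piv[aj,ak,al,am,ao,aq,ar,at] rk=8  ker:jk,jl,jm,jo,jq,jr,jt,kl,ko,kq,kr,kt,lm,lo,lq,lr,lt,mq,mr,mt,oq,or,ot,qr,rt
∂2: piv[ajl,ajm,akl,ako,akt,alm,alo,alq,aoq,aot,jkq,jlq,jmr,jmt,jqr,klr,klt,lrt] rk=18  ker:jlm,kot,loq
b_1=(33−8)−18=7

b_1=7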